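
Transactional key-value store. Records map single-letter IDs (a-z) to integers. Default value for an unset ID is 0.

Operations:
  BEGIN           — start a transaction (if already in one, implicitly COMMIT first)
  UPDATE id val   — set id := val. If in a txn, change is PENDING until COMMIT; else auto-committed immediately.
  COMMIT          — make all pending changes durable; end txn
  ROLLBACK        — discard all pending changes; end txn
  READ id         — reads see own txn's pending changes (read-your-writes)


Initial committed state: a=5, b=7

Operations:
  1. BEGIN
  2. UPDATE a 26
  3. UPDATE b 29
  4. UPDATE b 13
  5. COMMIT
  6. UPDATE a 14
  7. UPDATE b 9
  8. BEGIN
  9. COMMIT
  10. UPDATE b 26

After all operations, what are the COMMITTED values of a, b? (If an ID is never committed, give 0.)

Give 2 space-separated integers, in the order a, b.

Initial committed: {a=5, b=7}
Op 1: BEGIN: in_txn=True, pending={}
Op 2: UPDATE a=26 (pending; pending now {a=26})
Op 3: UPDATE b=29 (pending; pending now {a=26, b=29})
Op 4: UPDATE b=13 (pending; pending now {a=26, b=13})
Op 5: COMMIT: merged ['a', 'b'] into committed; committed now {a=26, b=13}
Op 6: UPDATE a=14 (auto-commit; committed a=14)
Op 7: UPDATE b=9 (auto-commit; committed b=9)
Op 8: BEGIN: in_txn=True, pending={}
Op 9: COMMIT: merged [] into committed; committed now {a=14, b=9}
Op 10: UPDATE b=26 (auto-commit; committed b=26)
Final committed: {a=14, b=26}

Answer: 14 26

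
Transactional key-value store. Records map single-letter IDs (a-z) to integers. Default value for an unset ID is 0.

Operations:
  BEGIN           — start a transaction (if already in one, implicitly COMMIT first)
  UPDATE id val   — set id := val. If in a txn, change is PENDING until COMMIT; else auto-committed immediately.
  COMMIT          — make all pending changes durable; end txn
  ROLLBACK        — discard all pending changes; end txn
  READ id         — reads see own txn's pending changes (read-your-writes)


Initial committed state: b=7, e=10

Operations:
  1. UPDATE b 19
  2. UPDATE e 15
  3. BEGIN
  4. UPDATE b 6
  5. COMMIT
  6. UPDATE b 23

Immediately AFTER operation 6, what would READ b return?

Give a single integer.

Answer: 23

Derivation:
Initial committed: {b=7, e=10}
Op 1: UPDATE b=19 (auto-commit; committed b=19)
Op 2: UPDATE e=15 (auto-commit; committed e=15)
Op 3: BEGIN: in_txn=True, pending={}
Op 4: UPDATE b=6 (pending; pending now {b=6})
Op 5: COMMIT: merged ['b'] into committed; committed now {b=6, e=15}
Op 6: UPDATE b=23 (auto-commit; committed b=23)
After op 6: visible(b) = 23 (pending={}, committed={b=23, e=15})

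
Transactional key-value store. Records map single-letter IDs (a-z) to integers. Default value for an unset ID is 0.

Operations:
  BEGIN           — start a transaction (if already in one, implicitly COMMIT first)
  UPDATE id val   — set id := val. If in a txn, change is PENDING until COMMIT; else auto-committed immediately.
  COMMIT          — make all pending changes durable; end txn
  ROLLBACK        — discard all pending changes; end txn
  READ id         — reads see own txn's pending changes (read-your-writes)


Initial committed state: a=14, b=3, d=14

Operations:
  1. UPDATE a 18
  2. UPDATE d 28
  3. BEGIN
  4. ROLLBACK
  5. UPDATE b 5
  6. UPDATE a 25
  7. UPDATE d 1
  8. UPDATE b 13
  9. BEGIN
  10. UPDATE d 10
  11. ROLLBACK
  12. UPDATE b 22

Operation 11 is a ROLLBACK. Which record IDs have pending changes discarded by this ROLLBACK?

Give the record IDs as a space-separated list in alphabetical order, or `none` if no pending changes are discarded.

Answer: d

Derivation:
Initial committed: {a=14, b=3, d=14}
Op 1: UPDATE a=18 (auto-commit; committed a=18)
Op 2: UPDATE d=28 (auto-commit; committed d=28)
Op 3: BEGIN: in_txn=True, pending={}
Op 4: ROLLBACK: discarded pending []; in_txn=False
Op 5: UPDATE b=5 (auto-commit; committed b=5)
Op 6: UPDATE a=25 (auto-commit; committed a=25)
Op 7: UPDATE d=1 (auto-commit; committed d=1)
Op 8: UPDATE b=13 (auto-commit; committed b=13)
Op 9: BEGIN: in_txn=True, pending={}
Op 10: UPDATE d=10 (pending; pending now {d=10})
Op 11: ROLLBACK: discarded pending ['d']; in_txn=False
Op 12: UPDATE b=22 (auto-commit; committed b=22)
ROLLBACK at op 11 discards: ['d']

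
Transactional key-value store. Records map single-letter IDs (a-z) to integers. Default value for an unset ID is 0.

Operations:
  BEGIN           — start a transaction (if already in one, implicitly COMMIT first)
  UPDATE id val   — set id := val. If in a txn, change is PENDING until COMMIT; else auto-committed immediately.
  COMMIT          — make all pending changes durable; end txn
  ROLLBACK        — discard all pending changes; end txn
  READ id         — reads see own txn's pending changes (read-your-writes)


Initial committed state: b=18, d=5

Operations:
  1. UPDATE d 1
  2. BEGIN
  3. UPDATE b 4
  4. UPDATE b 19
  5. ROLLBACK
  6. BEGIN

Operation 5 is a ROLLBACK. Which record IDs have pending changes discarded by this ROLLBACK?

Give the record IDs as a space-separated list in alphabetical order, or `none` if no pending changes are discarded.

Initial committed: {b=18, d=5}
Op 1: UPDATE d=1 (auto-commit; committed d=1)
Op 2: BEGIN: in_txn=True, pending={}
Op 3: UPDATE b=4 (pending; pending now {b=4})
Op 4: UPDATE b=19 (pending; pending now {b=19})
Op 5: ROLLBACK: discarded pending ['b']; in_txn=False
Op 6: BEGIN: in_txn=True, pending={}
ROLLBACK at op 5 discards: ['b']

Answer: b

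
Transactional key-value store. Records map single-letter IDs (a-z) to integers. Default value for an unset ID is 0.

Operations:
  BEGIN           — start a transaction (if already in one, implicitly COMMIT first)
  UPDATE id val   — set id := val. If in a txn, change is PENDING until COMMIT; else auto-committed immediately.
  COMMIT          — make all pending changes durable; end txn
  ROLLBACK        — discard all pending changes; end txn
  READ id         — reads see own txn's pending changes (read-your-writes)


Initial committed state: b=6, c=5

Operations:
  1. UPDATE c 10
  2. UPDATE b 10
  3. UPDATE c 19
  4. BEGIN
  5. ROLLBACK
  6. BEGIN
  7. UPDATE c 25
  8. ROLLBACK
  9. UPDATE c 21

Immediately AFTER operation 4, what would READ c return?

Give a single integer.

Answer: 19

Derivation:
Initial committed: {b=6, c=5}
Op 1: UPDATE c=10 (auto-commit; committed c=10)
Op 2: UPDATE b=10 (auto-commit; committed b=10)
Op 3: UPDATE c=19 (auto-commit; committed c=19)
Op 4: BEGIN: in_txn=True, pending={}
After op 4: visible(c) = 19 (pending={}, committed={b=10, c=19})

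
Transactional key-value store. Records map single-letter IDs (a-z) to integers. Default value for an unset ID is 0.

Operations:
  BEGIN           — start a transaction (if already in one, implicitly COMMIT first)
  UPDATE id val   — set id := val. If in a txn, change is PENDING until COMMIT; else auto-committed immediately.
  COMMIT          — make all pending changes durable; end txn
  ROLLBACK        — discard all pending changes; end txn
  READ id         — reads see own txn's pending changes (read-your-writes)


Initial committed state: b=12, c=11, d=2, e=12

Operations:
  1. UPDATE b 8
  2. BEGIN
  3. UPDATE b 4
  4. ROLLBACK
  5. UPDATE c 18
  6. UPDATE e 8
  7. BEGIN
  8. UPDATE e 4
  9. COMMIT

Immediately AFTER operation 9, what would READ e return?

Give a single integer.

Answer: 4

Derivation:
Initial committed: {b=12, c=11, d=2, e=12}
Op 1: UPDATE b=8 (auto-commit; committed b=8)
Op 2: BEGIN: in_txn=True, pending={}
Op 3: UPDATE b=4 (pending; pending now {b=4})
Op 4: ROLLBACK: discarded pending ['b']; in_txn=False
Op 5: UPDATE c=18 (auto-commit; committed c=18)
Op 6: UPDATE e=8 (auto-commit; committed e=8)
Op 7: BEGIN: in_txn=True, pending={}
Op 8: UPDATE e=4 (pending; pending now {e=4})
Op 9: COMMIT: merged ['e'] into committed; committed now {b=8, c=18, d=2, e=4}
After op 9: visible(e) = 4 (pending={}, committed={b=8, c=18, d=2, e=4})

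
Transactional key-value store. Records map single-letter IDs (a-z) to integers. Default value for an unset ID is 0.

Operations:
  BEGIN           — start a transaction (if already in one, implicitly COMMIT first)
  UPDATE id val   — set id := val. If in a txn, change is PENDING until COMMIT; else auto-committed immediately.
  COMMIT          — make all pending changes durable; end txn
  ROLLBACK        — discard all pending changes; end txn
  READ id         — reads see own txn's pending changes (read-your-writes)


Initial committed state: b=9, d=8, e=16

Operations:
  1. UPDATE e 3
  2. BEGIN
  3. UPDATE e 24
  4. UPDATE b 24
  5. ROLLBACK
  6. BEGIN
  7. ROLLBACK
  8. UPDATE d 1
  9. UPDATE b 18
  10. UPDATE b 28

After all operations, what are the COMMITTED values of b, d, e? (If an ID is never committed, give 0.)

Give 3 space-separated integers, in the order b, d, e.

Initial committed: {b=9, d=8, e=16}
Op 1: UPDATE e=3 (auto-commit; committed e=3)
Op 2: BEGIN: in_txn=True, pending={}
Op 3: UPDATE e=24 (pending; pending now {e=24})
Op 4: UPDATE b=24 (pending; pending now {b=24, e=24})
Op 5: ROLLBACK: discarded pending ['b', 'e']; in_txn=False
Op 6: BEGIN: in_txn=True, pending={}
Op 7: ROLLBACK: discarded pending []; in_txn=False
Op 8: UPDATE d=1 (auto-commit; committed d=1)
Op 9: UPDATE b=18 (auto-commit; committed b=18)
Op 10: UPDATE b=28 (auto-commit; committed b=28)
Final committed: {b=28, d=1, e=3}

Answer: 28 1 3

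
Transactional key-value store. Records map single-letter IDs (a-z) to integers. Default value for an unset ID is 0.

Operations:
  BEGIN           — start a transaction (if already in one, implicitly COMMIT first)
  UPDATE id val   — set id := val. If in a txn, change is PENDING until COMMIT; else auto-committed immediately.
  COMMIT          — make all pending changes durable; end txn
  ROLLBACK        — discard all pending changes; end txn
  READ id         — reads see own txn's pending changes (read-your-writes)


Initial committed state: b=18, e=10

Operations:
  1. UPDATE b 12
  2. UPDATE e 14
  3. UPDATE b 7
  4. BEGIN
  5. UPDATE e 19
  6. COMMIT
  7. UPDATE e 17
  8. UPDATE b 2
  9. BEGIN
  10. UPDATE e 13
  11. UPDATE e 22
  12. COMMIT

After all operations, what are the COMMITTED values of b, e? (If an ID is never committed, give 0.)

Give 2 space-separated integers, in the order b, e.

Answer: 2 22

Derivation:
Initial committed: {b=18, e=10}
Op 1: UPDATE b=12 (auto-commit; committed b=12)
Op 2: UPDATE e=14 (auto-commit; committed e=14)
Op 3: UPDATE b=7 (auto-commit; committed b=7)
Op 4: BEGIN: in_txn=True, pending={}
Op 5: UPDATE e=19 (pending; pending now {e=19})
Op 6: COMMIT: merged ['e'] into committed; committed now {b=7, e=19}
Op 7: UPDATE e=17 (auto-commit; committed e=17)
Op 8: UPDATE b=2 (auto-commit; committed b=2)
Op 9: BEGIN: in_txn=True, pending={}
Op 10: UPDATE e=13 (pending; pending now {e=13})
Op 11: UPDATE e=22 (pending; pending now {e=22})
Op 12: COMMIT: merged ['e'] into committed; committed now {b=2, e=22}
Final committed: {b=2, e=22}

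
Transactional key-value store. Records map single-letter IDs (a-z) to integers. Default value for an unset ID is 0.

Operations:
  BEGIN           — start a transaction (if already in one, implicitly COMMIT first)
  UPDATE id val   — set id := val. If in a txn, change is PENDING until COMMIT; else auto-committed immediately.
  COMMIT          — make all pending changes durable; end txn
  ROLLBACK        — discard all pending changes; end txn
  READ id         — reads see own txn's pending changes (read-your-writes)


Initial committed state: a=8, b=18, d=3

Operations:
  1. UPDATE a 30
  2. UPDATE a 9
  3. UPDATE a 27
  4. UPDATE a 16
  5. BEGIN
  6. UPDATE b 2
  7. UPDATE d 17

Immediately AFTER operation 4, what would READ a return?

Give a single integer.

Answer: 16

Derivation:
Initial committed: {a=8, b=18, d=3}
Op 1: UPDATE a=30 (auto-commit; committed a=30)
Op 2: UPDATE a=9 (auto-commit; committed a=9)
Op 3: UPDATE a=27 (auto-commit; committed a=27)
Op 4: UPDATE a=16 (auto-commit; committed a=16)
After op 4: visible(a) = 16 (pending={}, committed={a=16, b=18, d=3})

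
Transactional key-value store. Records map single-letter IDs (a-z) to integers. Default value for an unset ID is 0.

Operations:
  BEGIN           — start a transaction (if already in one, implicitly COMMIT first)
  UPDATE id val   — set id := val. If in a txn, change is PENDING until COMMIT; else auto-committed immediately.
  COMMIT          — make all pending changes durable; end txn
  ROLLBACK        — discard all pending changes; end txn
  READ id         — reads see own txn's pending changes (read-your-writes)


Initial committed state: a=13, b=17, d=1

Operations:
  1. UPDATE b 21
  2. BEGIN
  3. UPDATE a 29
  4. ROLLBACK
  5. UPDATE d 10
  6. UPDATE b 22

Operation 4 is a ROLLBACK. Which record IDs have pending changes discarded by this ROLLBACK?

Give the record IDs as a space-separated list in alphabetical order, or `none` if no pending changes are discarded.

Answer: a

Derivation:
Initial committed: {a=13, b=17, d=1}
Op 1: UPDATE b=21 (auto-commit; committed b=21)
Op 2: BEGIN: in_txn=True, pending={}
Op 3: UPDATE a=29 (pending; pending now {a=29})
Op 4: ROLLBACK: discarded pending ['a']; in_txn=False
Op 5: UPDATE d=10 (auto-commit; committed d=10)
Op 6: UPDATE b=22 (auto-commit; committed b=22)
ROLLBACK at op 4 discards: ['a']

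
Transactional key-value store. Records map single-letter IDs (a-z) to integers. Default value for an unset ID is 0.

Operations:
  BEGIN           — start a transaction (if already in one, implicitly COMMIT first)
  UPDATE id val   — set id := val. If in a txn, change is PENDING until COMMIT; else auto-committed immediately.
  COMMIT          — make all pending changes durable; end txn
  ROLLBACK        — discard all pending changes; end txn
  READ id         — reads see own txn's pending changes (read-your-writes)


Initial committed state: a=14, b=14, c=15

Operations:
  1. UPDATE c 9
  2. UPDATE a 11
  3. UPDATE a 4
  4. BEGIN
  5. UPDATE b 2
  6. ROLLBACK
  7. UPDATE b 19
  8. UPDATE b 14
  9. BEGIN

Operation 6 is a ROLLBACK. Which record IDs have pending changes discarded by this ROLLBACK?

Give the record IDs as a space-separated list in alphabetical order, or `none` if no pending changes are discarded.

Answer: b

Derivation:
Initial committed: {a=14, b=14, c=15}
Op 1: UPDATE c=9 (auto-commit; committed c=9)
Op 2: UPDATE a=11 (auto-commit; committed a=11)
Op 3: UPDATE a=4 (auto-commit; committed a=4)
Op 4: BEGIN: in_txn=True, pending={}
Op 5: UPDATE b=2 (pending; pending now {b=2})
Op 6: ROLLBACK: discarded pending ['b']; in_txn=False
Op 7: UPDATE b=19 (auto-commit; committed b=19)
Op 8: UPDATE b=14 (auto-commit; committed b=14)
Op 9: BEGIN: in_txn=True, pending={}
ROLLBACK at op 6 discards: ['b']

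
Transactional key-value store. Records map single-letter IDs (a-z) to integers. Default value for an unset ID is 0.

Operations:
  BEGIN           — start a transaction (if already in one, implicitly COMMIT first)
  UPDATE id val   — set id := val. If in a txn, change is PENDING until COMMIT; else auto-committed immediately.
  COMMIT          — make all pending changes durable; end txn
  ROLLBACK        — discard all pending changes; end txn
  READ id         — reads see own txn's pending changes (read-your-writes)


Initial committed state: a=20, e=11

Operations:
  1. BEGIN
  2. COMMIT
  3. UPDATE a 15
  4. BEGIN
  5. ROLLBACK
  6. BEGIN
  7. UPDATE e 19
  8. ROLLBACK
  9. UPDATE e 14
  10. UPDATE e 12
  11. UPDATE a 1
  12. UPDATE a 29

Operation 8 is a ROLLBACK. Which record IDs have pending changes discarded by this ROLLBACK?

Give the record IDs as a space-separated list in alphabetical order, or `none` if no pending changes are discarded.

Initial committed: {a=20, e=11}
Op 1: BEGIN: in_txn=True, pending={}
Op 2: COMMIT: merged [] into committed; committed now {a=20, e=11}
Op 3: UPDATE a=15 (auto-commit; committed a=15)
Op 4: BEGIN: in_txn=True, pending={}
Op 5: ROLLBACK: discarded pending []; in_txn=False
Op 6: BEGIN: in_txn=True, pending={}
Op 7: UPDATE e=19 (pending; pending now {e=19})
Op 8: ROLLBACK: discarded pending ['e']; in_txn=False
Op 9: UPDATE e=14 (auto-commit; committed e=14)
Op 10: UPDATE e=12 (auto-commit; committed e=12)
Op 11: UPDATE a=1 (auto-commit; committed a=1)
Op 12: UPDATE a=29 (auto-commit; committed a=29)
ROLLBACK at op 8 discards: ['e']

Answer: e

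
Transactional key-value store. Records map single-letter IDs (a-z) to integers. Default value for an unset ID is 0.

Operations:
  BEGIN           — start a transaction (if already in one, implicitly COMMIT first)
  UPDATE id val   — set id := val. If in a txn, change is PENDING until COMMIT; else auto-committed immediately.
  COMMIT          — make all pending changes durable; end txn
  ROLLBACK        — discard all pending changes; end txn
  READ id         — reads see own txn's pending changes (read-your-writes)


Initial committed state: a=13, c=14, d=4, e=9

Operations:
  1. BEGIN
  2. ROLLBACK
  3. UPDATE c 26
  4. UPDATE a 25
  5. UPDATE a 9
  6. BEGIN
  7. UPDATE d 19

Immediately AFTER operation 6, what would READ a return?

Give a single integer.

Answer: 9

Derivation:
Initial committed: {a=13, c=14, d=4, e=9}
Op 1: BEGIN: in_txn=True, pending={}
Op 2: ROLLBACK: discarded pending []; in_txn=False
Op 3: UPDATE c=26 (auto-commit; committed c=26)
Op 4: UPDATE a=25 (auto-commit; committed a=25)
Op 5: UPDATE a=9 (auto-commit; committed a=9)
Op 6: BEGIN: in_txn=True, pending={}
After op 6: visible(a) = 9 (pending={}, committed={a=9, c=26, d=4, e=9})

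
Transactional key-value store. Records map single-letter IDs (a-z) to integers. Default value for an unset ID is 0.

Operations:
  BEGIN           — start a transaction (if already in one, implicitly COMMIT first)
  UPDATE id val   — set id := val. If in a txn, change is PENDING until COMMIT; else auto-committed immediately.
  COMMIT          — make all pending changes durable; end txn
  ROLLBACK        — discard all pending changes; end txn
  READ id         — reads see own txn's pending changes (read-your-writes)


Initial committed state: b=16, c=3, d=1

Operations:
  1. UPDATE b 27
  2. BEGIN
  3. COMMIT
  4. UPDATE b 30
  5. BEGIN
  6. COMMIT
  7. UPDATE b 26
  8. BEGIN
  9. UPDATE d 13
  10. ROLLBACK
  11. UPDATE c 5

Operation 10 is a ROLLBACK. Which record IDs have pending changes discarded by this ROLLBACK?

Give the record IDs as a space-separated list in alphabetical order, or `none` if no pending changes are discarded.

Answer: d

Derivation:
Initial committed: {b=16, c=3, d=1}
Op 1: UPDATE b=27 (auto-commit; committed b=27)
Op 2: BEGIN: in_txn=True, pending={}
Op 3: COMMIT: merged [] into committed; committed now {b=27, c=3, d=1}
Op 4: UPDATE b=30 (auto-commit; committed b=30)
Op 5: BEGIN: in_txn=True, pending={}
Op 6: COMMIT: merged [] into committed; committed now {b=30, c=3, d=1}
Op 7: UPDATE b=26 (auto-commit; committed b=26)
Op 8: BEGIN: in_txn=True, pending={}
Op 9: UPDATE d=13 (pending; pending now {d=13})
Op 10: ROLLBACK: discarded pending ['d']; in_txn=False
Op 11: UPDATE c=5 (auto-commit; committed c=5)
ROLLBACK at op 10 discards: ['d']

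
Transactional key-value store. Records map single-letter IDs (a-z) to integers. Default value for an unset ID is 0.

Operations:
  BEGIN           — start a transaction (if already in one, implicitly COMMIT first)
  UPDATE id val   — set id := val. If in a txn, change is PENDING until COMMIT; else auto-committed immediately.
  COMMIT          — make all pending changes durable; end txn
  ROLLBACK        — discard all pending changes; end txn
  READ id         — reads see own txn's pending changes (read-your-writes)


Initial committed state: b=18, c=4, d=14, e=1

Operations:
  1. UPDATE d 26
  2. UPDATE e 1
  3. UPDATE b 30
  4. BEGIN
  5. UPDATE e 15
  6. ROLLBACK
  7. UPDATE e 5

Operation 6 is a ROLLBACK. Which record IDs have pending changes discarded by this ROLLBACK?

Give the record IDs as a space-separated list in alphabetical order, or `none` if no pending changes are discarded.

Initial committed: {b=18, c=4, d=14, e=1}
Op 1: UPDATE d=26 (auto-commit; committed d=26)
Op 2: UPDATE e=1 (auto-commit; committed e=1)
Op 3: UPDATE b=30 (auto-commit; committed b=30)
Op 4: BEGIN: in_txn=True, pending={}
Op 5: UPDATE e=15 (pending; pending now {e=15})
Op 6: ROLLBACK: discarded pending ['e']; in_txn=False
Op 7: UPDATE e=5 (auto-commit; committed e=5)
ROLLBACK at op 6 discards: ['e']

Answer: e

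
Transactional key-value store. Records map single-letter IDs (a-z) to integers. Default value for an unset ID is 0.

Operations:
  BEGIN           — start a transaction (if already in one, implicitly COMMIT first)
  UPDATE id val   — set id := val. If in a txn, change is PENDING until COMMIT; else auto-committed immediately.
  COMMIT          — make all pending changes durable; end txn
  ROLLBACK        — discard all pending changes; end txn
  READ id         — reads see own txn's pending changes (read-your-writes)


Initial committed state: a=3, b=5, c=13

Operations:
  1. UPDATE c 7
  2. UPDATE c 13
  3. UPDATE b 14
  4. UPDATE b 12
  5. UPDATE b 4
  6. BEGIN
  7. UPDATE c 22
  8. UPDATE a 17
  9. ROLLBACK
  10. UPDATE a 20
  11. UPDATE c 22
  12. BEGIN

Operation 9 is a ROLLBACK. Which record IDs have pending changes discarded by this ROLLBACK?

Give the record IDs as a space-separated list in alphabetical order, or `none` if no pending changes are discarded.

Initial committed: {a=3, b=5, c=13}
Op 1: UPDATE c=7 (auto-commit; committed c=7)
Op 2: UPDATE c=13 (auto-commit; committed c=13)
Op 3: UPDATE b=14 (auto-commit; committed b=14)
Op 4: UPDATE b=12 (auto-commit; committed b=12)
Op 5: UPDATE b=4 (auto-commit; committed b=4)
Op 6: BEGIN: in_txn=True, pending={}
Op 7: UPDATE c=22 (pending; pending now {c=22})
Op 8: UPDATE a=17 (pending; pending now {a=17, c=22})
Op 9: ROLLBACK: discarded pending ['a', 'c']; in_txn=False
Op 10: UPDATE a=20 (auto-commit; committed a=20)
Op 11: UPDATE c=22 (auto-commit; committed c=22)
Op 12: BEGIN: in_txn=True, pending={}
ROLLBACK at op 9 discards: ['a', 'c']

Answer: a c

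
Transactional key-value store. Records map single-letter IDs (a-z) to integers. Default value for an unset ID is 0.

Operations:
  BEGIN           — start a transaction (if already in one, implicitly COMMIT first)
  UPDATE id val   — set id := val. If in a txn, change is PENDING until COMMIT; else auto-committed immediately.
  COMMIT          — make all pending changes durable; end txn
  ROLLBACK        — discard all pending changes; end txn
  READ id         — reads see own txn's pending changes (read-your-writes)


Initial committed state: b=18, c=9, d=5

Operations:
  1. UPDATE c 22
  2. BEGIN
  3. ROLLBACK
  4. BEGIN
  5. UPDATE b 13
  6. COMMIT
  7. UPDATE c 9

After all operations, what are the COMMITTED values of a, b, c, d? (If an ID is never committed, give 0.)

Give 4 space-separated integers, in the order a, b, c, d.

Answer: 0 13 9 5

Derivation:
Initial committed: {b=18, c=9, d=5}
Op 1: UPDATE c=22 (auto-commit; committed c=22)
Op 2: BEGIN: in_txn=True, pending={}
Op 3: ROLLBACK: discarded pending []; in_txn=False
Op 4: BEGIN: in_txn=True, pending={}
Op 5: UPDATE b=13 (pending; pending now {b=13})
Op 6: COMMIT: merged ['b'] into committed; committed now {b=13, c=22, d=5}
Op 7: UPDATE c=9 (auto-commit; committed c=9)
Final committed: {b=13, c=9, d=5}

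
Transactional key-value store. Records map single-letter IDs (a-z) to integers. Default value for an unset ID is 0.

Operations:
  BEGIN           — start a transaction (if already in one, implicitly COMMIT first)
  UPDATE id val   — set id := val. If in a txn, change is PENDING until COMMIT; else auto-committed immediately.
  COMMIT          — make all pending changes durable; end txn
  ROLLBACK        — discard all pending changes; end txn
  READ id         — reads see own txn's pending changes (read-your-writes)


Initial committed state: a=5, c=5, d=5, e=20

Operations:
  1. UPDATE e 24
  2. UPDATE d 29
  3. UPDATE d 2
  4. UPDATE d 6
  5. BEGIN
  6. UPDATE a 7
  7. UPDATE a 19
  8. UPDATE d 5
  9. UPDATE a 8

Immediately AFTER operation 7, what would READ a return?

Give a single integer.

Answer: 19

Derivation:
Initial committed: {a=5, c=5, d=5, e=20}
Op 1: UPDATE e=24 (auto-commit; committed e=24)
Op 2: UPDATE d=29 (auto-commit; committed d=29)
Op 3: UPDATE d=2 (auto-commit; committed d=2)
Op 4: UPDATE d=6 (auto-commit; committed d=6)
Op 5: BEGIN: in_txn=True, pending={}
Op 6: UPDATE a=7 (pending; pending now {a=7})
Op 7: UPDATE a=19 (pending; pending now {a=19})
After op 7: visible(a) = 19 (pending={a=19}, committed={a=5, c=5, d=6, e=24})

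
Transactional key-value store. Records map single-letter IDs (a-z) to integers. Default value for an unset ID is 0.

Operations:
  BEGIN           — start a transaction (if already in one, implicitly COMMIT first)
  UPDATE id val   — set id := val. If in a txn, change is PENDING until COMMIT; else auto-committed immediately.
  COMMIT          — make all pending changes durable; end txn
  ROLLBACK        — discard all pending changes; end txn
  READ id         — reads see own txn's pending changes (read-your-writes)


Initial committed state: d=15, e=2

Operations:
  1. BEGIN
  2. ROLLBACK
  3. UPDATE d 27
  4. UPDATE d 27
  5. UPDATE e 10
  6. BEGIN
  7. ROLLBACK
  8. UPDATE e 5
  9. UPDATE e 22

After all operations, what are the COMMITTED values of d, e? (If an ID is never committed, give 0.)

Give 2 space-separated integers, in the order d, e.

Answer: 27 22

Derivation:
Initial committed: {d=15, e=2}
Op 1: BEGIN: in_txn=True, pending={}
Op 2: ROLLBACK: discarded pending []; in_txn=False
Op 3: UPDATE d=27 (auto-commit; committed d=27)
Op 4: UPDATE d=27 (auto-commit; committed d=27)
Op 5: UPDATE e=10 (auto-commit; committed e=10)
Op 6: BEGIN: in_txn=True, pending={}
Op 7: ROLLBACK: discarded pending []; in_txn=False
Op 8: UPDATE e=5 (auto-commit; committed e=5)
Op 9: UPDATE e=22 (auto-commit; committed e=22)
Final committed: {d=27, e=22}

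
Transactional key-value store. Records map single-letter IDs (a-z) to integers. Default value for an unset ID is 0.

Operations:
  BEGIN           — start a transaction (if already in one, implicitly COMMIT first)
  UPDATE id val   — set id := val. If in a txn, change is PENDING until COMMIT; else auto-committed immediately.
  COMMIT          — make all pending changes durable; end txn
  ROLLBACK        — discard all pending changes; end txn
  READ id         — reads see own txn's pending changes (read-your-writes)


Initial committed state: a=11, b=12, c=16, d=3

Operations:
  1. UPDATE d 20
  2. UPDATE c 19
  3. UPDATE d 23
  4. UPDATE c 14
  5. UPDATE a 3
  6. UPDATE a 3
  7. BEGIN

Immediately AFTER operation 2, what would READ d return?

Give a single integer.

Initial committed: {a=11, b=12, c=16, d=3}
Op 1: UPDATE d=20 (auto-commit; committed d=20)
Op 2: UPDATE c=19 (auto-commit; committed c=19)
After op 2: visible(d) = 20 (pending={}, committed={a=11, b=12, c=19, d=20})

Answer: 20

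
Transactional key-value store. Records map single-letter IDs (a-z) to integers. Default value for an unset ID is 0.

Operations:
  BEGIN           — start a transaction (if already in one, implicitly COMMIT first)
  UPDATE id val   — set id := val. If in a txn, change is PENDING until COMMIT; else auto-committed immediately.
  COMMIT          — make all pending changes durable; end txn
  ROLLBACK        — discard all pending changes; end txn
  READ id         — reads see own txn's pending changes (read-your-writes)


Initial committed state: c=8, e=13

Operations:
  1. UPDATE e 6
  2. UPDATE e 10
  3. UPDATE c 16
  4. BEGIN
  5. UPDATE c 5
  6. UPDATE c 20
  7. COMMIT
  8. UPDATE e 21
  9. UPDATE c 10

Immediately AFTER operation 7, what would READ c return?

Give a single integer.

Answer: 20

Derivation:
Initial committed: {c=8, e=13}
Op 1: UPDATE e=6 (auto-commit; committed e=6)
Op 2: UPDATE e=10 (auto-commit; committed e=10)
Op 3: UPDATE c=16 (auto-commit; committed c=16)
Op 4: BEGIN: in_txn=True, pending={}
Op 5: UPDATE c=5 (pending; pending now {c=5})
Op 6: UPDATE c=20 (pending; pending now {c=20})
Op 7: COMMIT: merged ['c'] into committed; committed now {c=20, e=10}
After op 7: visible(c) = 20 (pending={}, committed={c=20, e=10})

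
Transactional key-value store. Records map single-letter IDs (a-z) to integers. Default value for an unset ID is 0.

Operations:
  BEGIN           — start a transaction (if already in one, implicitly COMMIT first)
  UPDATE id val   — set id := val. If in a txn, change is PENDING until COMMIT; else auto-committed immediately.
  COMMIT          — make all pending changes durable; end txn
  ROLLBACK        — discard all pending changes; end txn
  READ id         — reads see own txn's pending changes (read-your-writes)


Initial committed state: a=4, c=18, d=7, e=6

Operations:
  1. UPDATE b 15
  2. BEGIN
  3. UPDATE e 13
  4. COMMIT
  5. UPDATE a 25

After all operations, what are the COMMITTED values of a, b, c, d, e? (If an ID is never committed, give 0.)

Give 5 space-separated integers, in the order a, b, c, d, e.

Initial committed: {a=4, c=18, d=7, e=6}
Op 1: UPDATE b=15 (auto-commit; committed b=15)
Op 2: BEGIN: in_txn=True, pending={}
Op 3: UPDATE e=13 (pending; pending now {e=13})
Op 4: COMMIT: merged ['e'] into committed; committed now {a=4, b=15, c=18, d=7, e=13}
Op 5: UPDATE a=25 (auto-commit; committed a=25)
Final committed: {a=25, b=15, c=18, d=7, e=13}

Answer: 25 15 18 7 13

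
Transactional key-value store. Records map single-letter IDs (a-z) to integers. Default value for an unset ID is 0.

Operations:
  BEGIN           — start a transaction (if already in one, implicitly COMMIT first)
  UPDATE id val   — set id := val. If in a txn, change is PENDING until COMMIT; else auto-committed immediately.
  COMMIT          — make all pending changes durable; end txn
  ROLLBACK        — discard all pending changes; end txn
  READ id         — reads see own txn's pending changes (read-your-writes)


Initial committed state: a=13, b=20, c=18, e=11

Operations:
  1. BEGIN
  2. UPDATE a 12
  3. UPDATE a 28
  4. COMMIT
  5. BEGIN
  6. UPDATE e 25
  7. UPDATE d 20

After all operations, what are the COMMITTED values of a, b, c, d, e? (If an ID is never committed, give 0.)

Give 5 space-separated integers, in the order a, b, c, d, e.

Answer: 28 20 18 0 11

Derivation:
Initial committed: {a=13, b=20, c=18, e=11}
Op 1: BEGIN: in_txn=True, pending={}
Op 2: UPDATE a=12 (pending; pending now {a=12})
Op 3: UPDATE a=28 (pending; pending now {a=28})
Op 4: COMMIT: merged ['a'] into committed; committed now {a=28, b=20, c=18, e=11}
Op 5: BEGIN: in_txn=True, pending={}
Op 6: UPDATE e=25 (pending; pending now {e=25})
Op 7: UPDATE d=20 (pending; pending now {d=20, e=25})
Final committed: {a=28, b=20, c=18, e=11}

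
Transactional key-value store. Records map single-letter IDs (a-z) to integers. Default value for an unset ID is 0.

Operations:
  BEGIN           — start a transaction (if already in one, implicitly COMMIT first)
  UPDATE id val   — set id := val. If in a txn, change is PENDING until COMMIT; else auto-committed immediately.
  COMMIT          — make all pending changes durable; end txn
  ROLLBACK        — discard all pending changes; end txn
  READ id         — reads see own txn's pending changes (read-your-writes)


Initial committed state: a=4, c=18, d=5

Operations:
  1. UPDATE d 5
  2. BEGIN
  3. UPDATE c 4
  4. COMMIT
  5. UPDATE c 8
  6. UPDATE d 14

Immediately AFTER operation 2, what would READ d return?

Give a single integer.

Initial committed: {a=4, c=18, d=5}
Op 1: UPDATE d=5 (auto-commit; committed d=5)
Op 2: BEGIN: in_txn=True, pending={}
After op 2: visible(d) = 5 (pending={}, committed={a=4, c=18, d=5})

Answer: 5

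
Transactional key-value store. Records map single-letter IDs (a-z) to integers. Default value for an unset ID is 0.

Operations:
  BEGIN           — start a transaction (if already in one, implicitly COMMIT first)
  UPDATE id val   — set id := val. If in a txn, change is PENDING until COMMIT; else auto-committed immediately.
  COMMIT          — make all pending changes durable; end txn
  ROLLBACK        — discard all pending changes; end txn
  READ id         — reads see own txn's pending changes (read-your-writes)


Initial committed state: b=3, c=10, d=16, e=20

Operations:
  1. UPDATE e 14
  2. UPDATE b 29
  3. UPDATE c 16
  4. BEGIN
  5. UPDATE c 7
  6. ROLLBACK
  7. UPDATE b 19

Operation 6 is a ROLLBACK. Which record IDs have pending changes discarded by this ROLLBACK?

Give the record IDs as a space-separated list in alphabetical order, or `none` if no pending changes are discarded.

Answer: c

Derivation:
Initial committed: {b=3, c=10, d=16, e=20}
Op 1: UPDATE e=14 (auto-commit; committed e=14)
Op 2: UPDATE b=29 (auto-commit; committed b=29)
Op 3: UPDATE c=16 (auto-commit; committed c=16)
Op 4: BEGIN: in_txn=True, pending={}
Op 5: UPDATE c=7 (pending; pending now {c=7})
Op 6: ROLLBACK: discarded pending ['c']; in_txn=False
Op 7: UPDATE b=19 (auto-commit; committed b=19)
ROLLBACK at op 6 discards: ['c']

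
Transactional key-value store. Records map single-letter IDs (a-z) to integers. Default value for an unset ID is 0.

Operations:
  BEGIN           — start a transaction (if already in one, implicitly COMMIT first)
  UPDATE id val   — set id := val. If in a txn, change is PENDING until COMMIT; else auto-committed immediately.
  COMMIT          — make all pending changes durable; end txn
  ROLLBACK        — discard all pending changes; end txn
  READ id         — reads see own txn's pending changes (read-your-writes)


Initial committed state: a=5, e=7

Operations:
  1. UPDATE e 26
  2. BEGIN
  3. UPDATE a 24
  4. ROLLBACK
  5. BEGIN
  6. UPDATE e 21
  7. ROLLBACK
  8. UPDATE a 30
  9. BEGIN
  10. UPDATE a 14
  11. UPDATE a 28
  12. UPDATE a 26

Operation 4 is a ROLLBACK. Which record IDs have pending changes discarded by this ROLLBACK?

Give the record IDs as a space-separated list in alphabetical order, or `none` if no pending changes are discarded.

Initial committed: {a=5, e=7}
Op 1: UPDATE e=26 (auto-commit; committed e=26)
Op 2: BEGIN: in_txn=True, pending={}
Op 3: UPDATE a=24 (pending; pending now {a=24})
Op 4: ROLLBACK: discarded pending ['a']; in_txn=False
Op 5: BEGIN: in_txn=True, pending={}
Op 6: UPDATE e=21 (pending; pending now {e=21})
Op 7: ROLLBACK: discarded pending ['e']; in_txn=False
Op 8: UPDATE a=30 (auto-commit; committed a=30)
Op 9: BEGIN: in_txn=True, pending={}
Op 10: UPDATE a=14 (pending; pending now {a=14})
Op 11: UPDATE a=28 (pending; pending now {a=28})
Op 12: UPDATE a=26 (pending; pending now {a=26})
ROLLBACK at op 4 discards: ['a']

Answer: a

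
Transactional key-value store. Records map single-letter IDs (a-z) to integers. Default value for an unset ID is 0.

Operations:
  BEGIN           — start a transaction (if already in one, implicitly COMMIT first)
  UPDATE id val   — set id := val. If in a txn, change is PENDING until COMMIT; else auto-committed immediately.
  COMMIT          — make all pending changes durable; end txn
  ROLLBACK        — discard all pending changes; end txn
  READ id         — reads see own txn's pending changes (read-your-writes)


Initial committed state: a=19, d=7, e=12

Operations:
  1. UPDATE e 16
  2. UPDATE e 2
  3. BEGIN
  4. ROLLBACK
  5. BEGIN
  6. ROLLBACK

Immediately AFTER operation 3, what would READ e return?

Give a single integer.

Initial committed: {a=19, d=7, e=12}
Op 1: UPDATE e=16 (auto-commit; committed e=16)
Op 2: UPDATE e=2 (auto-commit; committed e=2)
Op 3: BEGIN: in_txn=True, pending={}
After op 3: visible(e) = 2 (pending={}, committed={a=19, d=7, e=2})

Answer: 2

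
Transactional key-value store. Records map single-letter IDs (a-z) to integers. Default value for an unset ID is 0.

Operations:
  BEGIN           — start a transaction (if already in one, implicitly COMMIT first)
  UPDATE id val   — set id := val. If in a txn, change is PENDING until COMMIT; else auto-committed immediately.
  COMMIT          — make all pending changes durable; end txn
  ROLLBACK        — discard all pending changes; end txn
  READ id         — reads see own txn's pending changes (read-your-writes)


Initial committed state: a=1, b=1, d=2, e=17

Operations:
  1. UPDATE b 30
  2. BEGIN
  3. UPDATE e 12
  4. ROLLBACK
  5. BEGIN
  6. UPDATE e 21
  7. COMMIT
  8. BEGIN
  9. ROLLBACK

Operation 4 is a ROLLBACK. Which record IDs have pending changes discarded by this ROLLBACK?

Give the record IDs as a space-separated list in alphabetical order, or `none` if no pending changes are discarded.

Answer: e

Derivation:
Initial committed: {a=1, b=1, d=2, e=17}
Op 1: UPDATE b=30 (auto-commit; committed b=30)
Op 2: BEGIN: in_txn=True, pending={}
Op 3: UPDATE e=12 (pending; pending now {e=12})
Op 4: ROLLBACK: discarded pending ['e']; in_txn=False
Op 5: BEGIN: in_txn=True, pending={}
Op 6: UPDATE e=21 (pending; pending now {e=21})
Op 7: COMMIT: merged ['e'] into committed; committed now {a=1, b=30, d=2, e=21}
Op 8: BEGIN: in_txn=True, pending={}
Op 9: ROLLBACK: discarded pending []; in_txn=False
ROLLBACK at op 4 discards: ['e']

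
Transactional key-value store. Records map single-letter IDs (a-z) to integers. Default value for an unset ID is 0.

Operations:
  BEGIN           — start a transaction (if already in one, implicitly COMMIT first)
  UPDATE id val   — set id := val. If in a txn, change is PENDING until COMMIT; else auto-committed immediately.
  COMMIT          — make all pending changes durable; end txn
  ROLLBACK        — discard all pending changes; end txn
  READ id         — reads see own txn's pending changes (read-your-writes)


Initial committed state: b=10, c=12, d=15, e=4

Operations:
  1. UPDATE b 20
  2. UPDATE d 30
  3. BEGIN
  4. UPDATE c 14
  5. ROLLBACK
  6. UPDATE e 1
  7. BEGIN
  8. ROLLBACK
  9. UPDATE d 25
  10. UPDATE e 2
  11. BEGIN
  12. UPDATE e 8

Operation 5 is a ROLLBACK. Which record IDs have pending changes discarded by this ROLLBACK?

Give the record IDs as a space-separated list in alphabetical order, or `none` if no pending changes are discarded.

Initial committed: {b=10, c=12, d=15, e=4}
Op 1: UPDATE b=20 (auto-commit; committed b=20)
Op 2: UPDATE d=30 (auto-commit; committed d=30)
Op 3: BEGIN: in_txn=True, pending={}
Op 4: UPDATE c=14 (pending; pending now {c=14})
Op 5: ROLLBACK: discarded pending ['c']; in_txn=False
Op 6: UPDATE e=1 (auto-commit; committed e=1)
Op 7: BEGIN: in_txn=True, pending={}
Op 8: ROLLBACK: discarded pending []; in_txn=False
Op 9: UPDATE d=25 (auto-commit; committed d=25)
Op 10: UPDATE e=2 (auto-commit; committed e=2)
Op 11: BEGIN: in_txn=True, pending={}
Op 12: UPDATE e=8 (pending; pending now {e=8})
ROLLBACK at op 5 discards: ['c']

Answer: c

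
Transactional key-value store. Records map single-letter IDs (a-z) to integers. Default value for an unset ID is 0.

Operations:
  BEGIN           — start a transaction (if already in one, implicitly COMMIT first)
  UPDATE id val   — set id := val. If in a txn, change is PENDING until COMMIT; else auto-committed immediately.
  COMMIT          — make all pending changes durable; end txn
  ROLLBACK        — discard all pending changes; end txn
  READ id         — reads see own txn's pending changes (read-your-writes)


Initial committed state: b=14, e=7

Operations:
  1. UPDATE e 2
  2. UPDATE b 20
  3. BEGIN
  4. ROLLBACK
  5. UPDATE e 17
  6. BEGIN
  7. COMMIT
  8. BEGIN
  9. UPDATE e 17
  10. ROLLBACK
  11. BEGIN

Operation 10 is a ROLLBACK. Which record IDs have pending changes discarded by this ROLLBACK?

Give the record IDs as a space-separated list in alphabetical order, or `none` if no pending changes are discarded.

Initial committed: {b=14, e=7}
Op 1: UPDATE e=2 (auto-commit; committed e=2)
Op 2: UPDATE b=20 (auto-commit; committed b=20)
Op 3: BEGIN: in_txn=True, pending={}
Op 4: ROLLBACK: discarded pending []; in_txn=False
Op 5: UPDATE e=17 (auto-commit; committed e=17)
Op 6: BEGIN: in_txn=True, pending={}
Op 7: COMMIT: merged [] into committed; committed now {b=20, e=17}
Op 8: BEGIN: in_txn=True, pending={}
Op 9: UPDATE e=17 (pending; pending now {e=17})
Op 10: ROLLBACK: discarded pending ['e']; in_txn=False
Op 11: BEGIN: in_txn=True, pending={}
ROLLBACK at op 10 discards: ['e']

Answer: e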